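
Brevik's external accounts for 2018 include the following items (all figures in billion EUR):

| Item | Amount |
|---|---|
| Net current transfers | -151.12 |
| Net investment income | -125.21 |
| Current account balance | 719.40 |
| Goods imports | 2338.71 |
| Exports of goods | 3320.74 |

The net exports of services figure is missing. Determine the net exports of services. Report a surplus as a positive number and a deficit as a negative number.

13.70

Current account = goods balance + services balance + net primary income + net secondary income
Sum of the known components = 705.70
Net exports of services = CA - (known components) = 719.40 - 705.70 = 13.70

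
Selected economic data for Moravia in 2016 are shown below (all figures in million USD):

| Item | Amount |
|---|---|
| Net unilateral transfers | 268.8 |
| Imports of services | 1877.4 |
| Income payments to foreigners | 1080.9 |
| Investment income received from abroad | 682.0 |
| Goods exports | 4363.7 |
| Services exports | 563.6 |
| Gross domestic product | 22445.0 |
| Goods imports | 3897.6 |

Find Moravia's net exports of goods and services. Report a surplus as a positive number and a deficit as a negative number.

Goods balance = 4363.7 - 3897.6 = 466.1
Services balance = 563.6 - 1877.4 = -1313.8
Trade balance (goods + services) = 466.1 + (-1313.8) = -847.7

-847.7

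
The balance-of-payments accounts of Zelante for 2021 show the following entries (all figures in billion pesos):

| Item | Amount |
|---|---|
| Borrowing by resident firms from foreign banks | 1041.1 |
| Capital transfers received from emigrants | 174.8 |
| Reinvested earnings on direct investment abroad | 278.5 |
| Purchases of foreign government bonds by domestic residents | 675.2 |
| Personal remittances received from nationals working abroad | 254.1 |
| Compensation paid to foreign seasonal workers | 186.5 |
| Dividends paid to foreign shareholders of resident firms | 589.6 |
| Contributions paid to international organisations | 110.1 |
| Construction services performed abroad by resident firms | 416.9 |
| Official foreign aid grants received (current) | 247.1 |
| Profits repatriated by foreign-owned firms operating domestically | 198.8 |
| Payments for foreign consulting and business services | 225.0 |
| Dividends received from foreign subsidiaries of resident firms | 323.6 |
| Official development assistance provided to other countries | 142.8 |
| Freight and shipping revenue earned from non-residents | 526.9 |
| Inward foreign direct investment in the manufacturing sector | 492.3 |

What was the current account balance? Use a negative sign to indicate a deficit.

Services: 416.9 - 225.0 + 526.9 = 718.8
Primary income: 278.5 + 323.6 - 186.5 - 198.8 - 589.6 = -372.8
Secondary income: -110.1 + 247.1 + 254.1 - 142.8 = 248.3
Current account = 718.8 + (-372.8) + 248.3 = 594.3
(Excluded from the current account — financial account: borrowing by resident firms from foreign banks 1041.1, purchases of foreign government bonds by domestic residents 675.2, inward foreign direct investment in the manufacturing sector 492.3; capital account: capital transfers received from emigrants 174.8.)

594.3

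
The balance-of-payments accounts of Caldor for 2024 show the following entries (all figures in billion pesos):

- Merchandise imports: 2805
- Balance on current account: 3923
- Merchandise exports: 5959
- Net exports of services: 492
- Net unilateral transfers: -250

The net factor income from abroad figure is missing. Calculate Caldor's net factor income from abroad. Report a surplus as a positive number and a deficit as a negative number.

Current account = goods balance + services balance + net primary income + net secondary income
Sum of the known components = 3396
Net factor income from abroad = CA - (known components) = 3923 - 3396 = 527

527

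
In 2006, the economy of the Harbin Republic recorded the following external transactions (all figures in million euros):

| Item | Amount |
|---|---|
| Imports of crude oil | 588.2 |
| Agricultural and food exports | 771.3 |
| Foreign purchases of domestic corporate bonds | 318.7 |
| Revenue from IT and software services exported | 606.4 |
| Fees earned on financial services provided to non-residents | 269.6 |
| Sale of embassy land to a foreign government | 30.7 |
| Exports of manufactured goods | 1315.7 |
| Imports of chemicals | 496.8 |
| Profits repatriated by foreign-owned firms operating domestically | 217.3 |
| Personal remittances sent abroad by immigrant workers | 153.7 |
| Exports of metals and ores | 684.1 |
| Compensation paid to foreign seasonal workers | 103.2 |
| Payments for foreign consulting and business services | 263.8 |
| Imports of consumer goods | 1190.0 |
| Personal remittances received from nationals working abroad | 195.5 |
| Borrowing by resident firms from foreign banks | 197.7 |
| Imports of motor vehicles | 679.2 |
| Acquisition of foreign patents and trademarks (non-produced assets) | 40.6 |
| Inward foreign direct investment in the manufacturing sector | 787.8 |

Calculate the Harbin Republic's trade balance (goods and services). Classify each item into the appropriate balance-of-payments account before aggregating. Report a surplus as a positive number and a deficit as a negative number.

Goods: -588.2 + 771.3 - 1190.0 + 684.1 - 496.8 - 679.2 + 1315.7 = -183.1
Services: 606.4 - 263.8 + 269.6 = 612.2
Trade balance = -183.1 + 612.2 = 429.1
(Excluded from the trade balance — financial account: foreign purchases of domestic corporate bonds 318.7, borrowing by resident firms from foreign banks 197.7, inward foreign direct investment in the manufacturing sector 787.8; capital account: sale of embassy land to a foreign government 30.7, acquisition of foreign patents and trademarks (non-produced assets) 40.6; primary income: profits repatriated by foreign-owned firms operating domestically 217.3, compensation paid to foreign seasonal workers 103.2; secondary income: personal remittances sent abroad by immigrant workers 153.7, personal remittances received from nationals working abroad 195.5.)

429.1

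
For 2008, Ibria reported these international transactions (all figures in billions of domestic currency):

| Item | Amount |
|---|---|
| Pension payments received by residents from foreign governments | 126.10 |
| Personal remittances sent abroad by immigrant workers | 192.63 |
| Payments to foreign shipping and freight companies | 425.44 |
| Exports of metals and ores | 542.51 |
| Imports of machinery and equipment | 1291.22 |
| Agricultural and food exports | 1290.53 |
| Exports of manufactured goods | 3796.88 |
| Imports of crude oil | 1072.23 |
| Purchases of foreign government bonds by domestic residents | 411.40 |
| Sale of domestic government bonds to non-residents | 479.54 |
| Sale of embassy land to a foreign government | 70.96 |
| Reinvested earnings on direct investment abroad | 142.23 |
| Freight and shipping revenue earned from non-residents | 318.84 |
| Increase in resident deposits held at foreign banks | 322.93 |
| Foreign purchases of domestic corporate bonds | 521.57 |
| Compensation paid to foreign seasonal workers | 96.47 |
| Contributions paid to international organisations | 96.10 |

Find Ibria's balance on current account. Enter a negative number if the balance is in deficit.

3043.00

Goods: 1290.53 + 542.51 - 1072.23 + 3796.88 - 1291.22 = 3266.47
Services: 318.84 - 425.44 = -106.60
Primary income: 142.23 - 96.47 = 45.76
Secondary income: -192.63 - 96.10 + 126.10 = -162.63
Current account = 3266.47 + (-106.60) + 45.76 + (-162.63) = 3043.00
(Excluded from the current account — financial account: purchases of foreign government bonds by domestic residents 411.40, sale of domestic government bonds to non-residents 479.54, increase in resident deposits held at foreign banks 322.93, foreign purchases of domestic corporate bonds 521.57; capital account: sale of embassy land to a foreign government 70.96.)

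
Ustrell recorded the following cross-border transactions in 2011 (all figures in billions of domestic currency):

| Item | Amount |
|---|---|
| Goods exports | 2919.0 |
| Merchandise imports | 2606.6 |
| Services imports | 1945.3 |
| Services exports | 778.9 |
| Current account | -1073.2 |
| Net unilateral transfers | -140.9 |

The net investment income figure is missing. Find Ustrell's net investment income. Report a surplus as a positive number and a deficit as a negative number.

Current account = goods balance + services balance + net primary income + net secondary income
Sum of the known components = -994.9
Net investment income = CA - (known components) = -1073.2 - (-994.9) = -78.3

-78.3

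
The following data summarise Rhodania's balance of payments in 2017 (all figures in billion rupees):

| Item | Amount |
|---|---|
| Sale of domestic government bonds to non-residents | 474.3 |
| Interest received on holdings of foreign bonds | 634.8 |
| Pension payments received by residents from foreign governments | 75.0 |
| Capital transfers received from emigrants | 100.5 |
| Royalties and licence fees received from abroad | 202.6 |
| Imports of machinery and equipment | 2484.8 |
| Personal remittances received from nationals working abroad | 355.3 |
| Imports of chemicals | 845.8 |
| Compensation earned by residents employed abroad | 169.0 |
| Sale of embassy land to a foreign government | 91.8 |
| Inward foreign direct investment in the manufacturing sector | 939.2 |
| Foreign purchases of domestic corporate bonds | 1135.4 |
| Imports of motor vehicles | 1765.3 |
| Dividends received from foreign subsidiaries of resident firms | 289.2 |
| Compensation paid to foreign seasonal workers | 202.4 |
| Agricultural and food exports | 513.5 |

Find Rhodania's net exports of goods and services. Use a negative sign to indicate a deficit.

-4379.8

Goods: -845.8 + 513.5 - 2484.8 - 1765.3 = -4582.4
Services: 202.6
Trade balance = -4582.4 + 202.6 = -4379.8
(Excluded from the trade balance — financial account: sale of domestic government bonds to non-residents 474.3, inward foreign direct investment in the manufacturing sector 939.2, foreign purchases of domestic corporate bonds 1135.4; primary income: interest received on holdings of foreign bonds 634.8, compensation earned by residents employed abroad 169.0, dividends received from foreign subsidiaries of resident firms 289.2, compensation paid to foreign seasonal workers 202.4; secondary income: pension payments received by residents from foreign governments 75.0, personal remittances received from nationals working abroad 355.3; capital account: capital transfers received from emigrants 100.5, sale of embassy land to a foreign government 91.8.)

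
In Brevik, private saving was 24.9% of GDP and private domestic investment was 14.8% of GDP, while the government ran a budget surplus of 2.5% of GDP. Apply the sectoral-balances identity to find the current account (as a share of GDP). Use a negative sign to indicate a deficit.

12.6

By the sectoral-balances identity, CA = (S_private - I) + (T - G).
Private balance = 24.9 - 14.8 = 10.1
Government balance (T - G) = 2.5
CA = 10.1 + 2.5 = 12.6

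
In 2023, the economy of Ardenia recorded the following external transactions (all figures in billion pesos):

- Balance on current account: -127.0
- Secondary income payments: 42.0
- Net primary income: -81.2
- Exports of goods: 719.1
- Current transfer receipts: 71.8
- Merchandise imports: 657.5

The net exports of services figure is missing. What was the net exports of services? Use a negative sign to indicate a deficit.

Current account = goods balance + services balance + net primary income + net secondary income
Sum of the known components = 10.2
Net exports of services = CA - (known components) = -127.0 - 10.2 = -137.2

-137.2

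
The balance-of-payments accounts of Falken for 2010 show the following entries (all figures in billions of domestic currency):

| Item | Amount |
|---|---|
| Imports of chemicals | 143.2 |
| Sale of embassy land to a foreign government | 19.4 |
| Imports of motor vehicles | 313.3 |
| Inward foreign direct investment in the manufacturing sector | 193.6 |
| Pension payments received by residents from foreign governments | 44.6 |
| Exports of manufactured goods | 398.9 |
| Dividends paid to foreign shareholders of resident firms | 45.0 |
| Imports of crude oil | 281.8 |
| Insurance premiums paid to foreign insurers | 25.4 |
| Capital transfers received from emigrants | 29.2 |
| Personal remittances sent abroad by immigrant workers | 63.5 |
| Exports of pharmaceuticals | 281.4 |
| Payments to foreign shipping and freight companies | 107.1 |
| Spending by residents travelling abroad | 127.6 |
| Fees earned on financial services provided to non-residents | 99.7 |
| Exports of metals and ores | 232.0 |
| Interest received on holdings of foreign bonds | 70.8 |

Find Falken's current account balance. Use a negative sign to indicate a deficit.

20.5

Goods: -143.2 + 281.4 - 281.8 - 313.3 + 232.0 + 398.9 = 174.0
Services: -127.6 - 107.1 + 99.7 - 25.4 = -160.4
Primary income: 70.8 - 45.0 = 25.8
Secondary income: -63.5 + 44.6 = -18.9
Current account = 174.0 + (-160.4) + 25.8 + (-18.9) = 20.5
(Excluded from the current account — capital account: sale of embassy land to a foreign government 19.4, capital transfers received from emigrants 29.2; financial account: inward foreign direct investment in the manufacturing sector 193.6.)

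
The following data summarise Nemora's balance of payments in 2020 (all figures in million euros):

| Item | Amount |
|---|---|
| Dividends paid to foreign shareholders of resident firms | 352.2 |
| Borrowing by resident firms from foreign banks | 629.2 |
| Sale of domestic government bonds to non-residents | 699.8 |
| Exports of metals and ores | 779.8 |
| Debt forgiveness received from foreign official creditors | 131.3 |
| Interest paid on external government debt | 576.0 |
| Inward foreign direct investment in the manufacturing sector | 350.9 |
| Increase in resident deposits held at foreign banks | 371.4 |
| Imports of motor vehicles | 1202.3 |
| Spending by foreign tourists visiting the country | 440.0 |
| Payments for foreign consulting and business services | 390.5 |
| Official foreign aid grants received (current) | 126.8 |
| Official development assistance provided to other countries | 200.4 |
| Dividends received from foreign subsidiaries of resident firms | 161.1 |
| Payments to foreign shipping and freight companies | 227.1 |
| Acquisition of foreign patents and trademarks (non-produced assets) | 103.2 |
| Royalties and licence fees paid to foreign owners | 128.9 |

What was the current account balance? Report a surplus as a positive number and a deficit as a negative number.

Goods: 779.8 - 1202.3 = -422.5
Services: 440.0 - 227.1 - 390.5 - 128.9 = -306.5
Primary income: -352.2 + 161.1 - 576.0 = -767.1
Secondary income: 126.8 - 200.4 = -73.6
Current account = (-422.5) + (-306.5) + (-767.1) + (-73.6) = -1569.7
(Excluded from the current account — financial account: borrowing by resident firms from foreign banks 629.2, sale of domestic government bonds to non-residents 699.8, inward foreign direct investment in the manufacturing sector 350.9, increase in resident deposits held at foreign banks 371.4; capital account: debt forgiveness received from foreign official creditors 131.3, acquisition of foreign patents and trademarks (non-produced assets) 103.2.)

-1569.7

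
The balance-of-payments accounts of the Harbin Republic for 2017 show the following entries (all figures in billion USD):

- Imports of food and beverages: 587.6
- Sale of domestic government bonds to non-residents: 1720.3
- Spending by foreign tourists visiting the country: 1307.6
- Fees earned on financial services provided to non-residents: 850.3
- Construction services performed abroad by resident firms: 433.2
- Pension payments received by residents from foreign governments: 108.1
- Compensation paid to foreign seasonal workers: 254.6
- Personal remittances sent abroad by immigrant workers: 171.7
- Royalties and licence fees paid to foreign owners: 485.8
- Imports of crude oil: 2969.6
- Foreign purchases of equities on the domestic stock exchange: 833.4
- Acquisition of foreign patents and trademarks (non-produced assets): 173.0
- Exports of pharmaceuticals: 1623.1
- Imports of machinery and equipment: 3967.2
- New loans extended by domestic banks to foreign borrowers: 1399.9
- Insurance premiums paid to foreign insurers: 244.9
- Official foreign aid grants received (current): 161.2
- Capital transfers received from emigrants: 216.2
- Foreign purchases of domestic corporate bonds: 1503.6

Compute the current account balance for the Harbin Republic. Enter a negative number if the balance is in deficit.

Goods: -2969.6 - 3967.2 + 1623.1 - 587.6 = -5901.3
Services: 850.3 + 433.2 - 244.9 + 1307.6 - 485.8 = 1860.4
Primary income: -254.6
Secondary income: 108.1 - 171.7 + 161.2 = 97.6
Current account = (-5901.3) + 1860.4 + (-254.6) + 97.6 = -4197.9
(Excluded from the current account — financial account: sale of domestic government bonds to non-residents 1720.3, foreign purchases of equities on the domestic stock exchange 833.4, new loans extended by domestic banks to foreign borrowers 1399.9, foreign purchases of domestic corporate bonds 1503.6; capital account: acquisition of foreign patents and trademarks (non-produced assets) 173.0, capital transfers received from emigrants 216.2.)

-4197.9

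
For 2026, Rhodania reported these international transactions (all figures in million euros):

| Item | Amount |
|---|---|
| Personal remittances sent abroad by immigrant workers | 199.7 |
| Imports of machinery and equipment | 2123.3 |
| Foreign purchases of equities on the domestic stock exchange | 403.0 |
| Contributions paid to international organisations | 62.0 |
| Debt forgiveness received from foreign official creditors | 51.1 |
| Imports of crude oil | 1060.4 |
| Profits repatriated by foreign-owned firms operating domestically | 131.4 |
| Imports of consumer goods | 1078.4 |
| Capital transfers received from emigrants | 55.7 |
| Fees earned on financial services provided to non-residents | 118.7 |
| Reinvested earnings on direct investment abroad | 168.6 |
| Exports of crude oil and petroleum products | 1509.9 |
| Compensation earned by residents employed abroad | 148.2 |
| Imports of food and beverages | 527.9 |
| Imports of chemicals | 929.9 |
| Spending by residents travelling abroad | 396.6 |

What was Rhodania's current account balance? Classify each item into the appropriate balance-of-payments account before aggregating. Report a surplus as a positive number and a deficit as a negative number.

Goods: -929.9 + 1509.9 - 527.9 - 2123.3 - 1060.4 - 1078.4 = -4210.0
Services: 118.7 - 396.6 = -277.9
Primary income: 168.6 - 131.4 + 148.2 = 185.4
Secondary income: -199.7 - 62.0 = -261.7
Current account = (-4210.0) + (-277.9) + 185.4 + (-261.7) = -4564.2
(Excluded from the current account — financial account: foreign purchases of equities on the domestic stock exchange 403.0; capital account: debt forgiveness received from foreign official creditors 51.1, capital transfers received from emigrants 55.7.)

-4564.2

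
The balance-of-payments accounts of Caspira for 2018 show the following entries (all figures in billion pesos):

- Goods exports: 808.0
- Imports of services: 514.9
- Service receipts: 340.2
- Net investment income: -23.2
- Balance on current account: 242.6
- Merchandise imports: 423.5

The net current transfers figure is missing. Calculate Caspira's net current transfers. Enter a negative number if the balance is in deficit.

56.0

Current account = goods balance + services balance + net primary income + net secondary income
Sum of the known components = 186.6
Net current transfers = CA - (known components) = 242.6 - 186.6 = 56.0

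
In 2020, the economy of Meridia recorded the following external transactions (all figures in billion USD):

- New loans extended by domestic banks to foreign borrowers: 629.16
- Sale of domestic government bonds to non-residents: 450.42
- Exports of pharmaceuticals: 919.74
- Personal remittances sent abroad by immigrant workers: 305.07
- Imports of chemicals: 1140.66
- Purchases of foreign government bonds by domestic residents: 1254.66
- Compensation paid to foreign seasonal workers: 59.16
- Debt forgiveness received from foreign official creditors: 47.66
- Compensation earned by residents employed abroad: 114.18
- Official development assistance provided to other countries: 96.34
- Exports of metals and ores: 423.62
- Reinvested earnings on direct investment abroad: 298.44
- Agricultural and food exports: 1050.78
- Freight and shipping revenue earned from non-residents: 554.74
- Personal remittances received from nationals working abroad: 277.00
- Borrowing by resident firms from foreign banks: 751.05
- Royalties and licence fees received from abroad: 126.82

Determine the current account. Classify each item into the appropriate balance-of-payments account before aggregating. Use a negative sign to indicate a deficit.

Goods: 919.74 - 1140.66 + 1050.78 + 423.62 = 1253.48
Services: 126.82 + 554.74 = 681.56
Primary income: 114.18 - 59.16 + 298.44 = 353.46
Secondary income: -305.07 + 277.00 - 96.34 = -124.41
Current account = 1253.48 + 681.56 + 353.46 + (-124.41) = 2164.09
(Excluded from the current account — financial account: new loans extended by domestic banks to foreign borrowers 629.16, sale of domestic government bonds to non-residents 450.42, purchases of foreign government bonds by domestic residents 1254.66, borrowing by resident firms from foreign banks 751.05; capital account: debt forgiveness received from foreign official creditors 47.66.)

2164.09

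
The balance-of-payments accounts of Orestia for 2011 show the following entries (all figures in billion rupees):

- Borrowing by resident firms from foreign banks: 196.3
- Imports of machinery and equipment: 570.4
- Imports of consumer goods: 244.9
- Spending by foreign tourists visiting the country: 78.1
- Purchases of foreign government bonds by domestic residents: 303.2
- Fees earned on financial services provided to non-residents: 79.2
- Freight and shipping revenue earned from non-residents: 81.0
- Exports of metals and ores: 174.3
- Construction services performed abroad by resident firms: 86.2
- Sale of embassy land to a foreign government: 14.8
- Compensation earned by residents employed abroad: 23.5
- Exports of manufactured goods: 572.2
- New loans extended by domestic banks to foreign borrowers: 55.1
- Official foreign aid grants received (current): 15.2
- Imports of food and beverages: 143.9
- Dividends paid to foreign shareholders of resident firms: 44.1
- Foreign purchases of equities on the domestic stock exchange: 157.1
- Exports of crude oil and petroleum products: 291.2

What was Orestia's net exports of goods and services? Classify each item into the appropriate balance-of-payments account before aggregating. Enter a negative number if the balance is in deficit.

403.0

Goods: 291.2 + 174.3 + 572.2 - 143.9 - 570.4 - 244.9 = 78.5
Services: 81.0 + 78.1 + 79.2 + 86.2 = 324.5
Trade balance = 78.5 + 324.5 = 403.0
(Excluded from the trade balance — financial account: borrowing by resident firms from foreign banks 196.3, purchases of foreign government bonds by domestic residents 303.2, new loans extended by domestic banks to foreign borrowers 55.1, foreign purchases of equities on the domestic stock exchange 157.1; capital account: sale of embassy land to a foreign government 14.8; primary income: compensation earned by residents employed abroad 23.5, dividends paid to foreign shareholders of resident firms 44.1; secondary income: official foreign aid grants received (current) 15.2.)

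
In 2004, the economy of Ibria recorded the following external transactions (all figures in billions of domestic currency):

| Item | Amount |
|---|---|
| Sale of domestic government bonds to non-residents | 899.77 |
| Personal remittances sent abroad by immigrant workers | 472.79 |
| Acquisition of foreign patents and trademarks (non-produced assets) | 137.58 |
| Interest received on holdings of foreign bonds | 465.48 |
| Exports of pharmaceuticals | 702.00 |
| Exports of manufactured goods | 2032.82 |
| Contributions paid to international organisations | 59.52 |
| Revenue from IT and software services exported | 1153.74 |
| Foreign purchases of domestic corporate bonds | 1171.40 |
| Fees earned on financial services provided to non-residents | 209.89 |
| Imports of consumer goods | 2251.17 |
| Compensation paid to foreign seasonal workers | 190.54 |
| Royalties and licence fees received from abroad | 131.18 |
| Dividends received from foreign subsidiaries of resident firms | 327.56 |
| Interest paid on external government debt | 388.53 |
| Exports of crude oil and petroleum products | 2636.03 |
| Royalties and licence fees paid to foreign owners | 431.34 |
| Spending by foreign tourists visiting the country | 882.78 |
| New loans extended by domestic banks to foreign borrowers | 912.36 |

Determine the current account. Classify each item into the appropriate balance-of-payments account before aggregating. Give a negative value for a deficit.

Goods: 2032.82 + 702.00 - 2251.17 + 2636.03 = 3119.68
Services: 209.89 + 882.78 + 131.18 - 431.34 + 1153.74 = 1946.25
Primary income: 465.48 - 388.53 - 190.54 + 327.56 = 213.97
Secondary income: -59.52 - 472.79 = -532.31
Current account = 3119.68 + 1946.25 + 213.97 + (-532.31) = 4747.59
(Excluded from the current account — financial account: sale of domestic government bonds to non-residents 899.77, foreign purchases of domestic corporate bonds 1171.40, new loans extended by domestic banks to foreign borrowers 912.36; capital account: acquisition of foreign patents and trademarks (non-produced assets) 137.58.)

4747.59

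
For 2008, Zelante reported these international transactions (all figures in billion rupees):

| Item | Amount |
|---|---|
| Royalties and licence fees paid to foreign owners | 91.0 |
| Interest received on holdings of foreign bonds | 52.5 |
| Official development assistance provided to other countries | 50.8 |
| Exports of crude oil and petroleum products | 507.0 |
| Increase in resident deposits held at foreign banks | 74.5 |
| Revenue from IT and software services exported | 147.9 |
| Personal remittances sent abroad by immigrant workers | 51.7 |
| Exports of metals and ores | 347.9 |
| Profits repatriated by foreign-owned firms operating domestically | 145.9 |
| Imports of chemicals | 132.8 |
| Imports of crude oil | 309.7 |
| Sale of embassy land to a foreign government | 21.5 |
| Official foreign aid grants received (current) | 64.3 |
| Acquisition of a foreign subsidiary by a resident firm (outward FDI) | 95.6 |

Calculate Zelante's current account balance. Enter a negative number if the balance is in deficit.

Goods: 347.9 + 507.0 - 309.7 - 132.8 = 412.4
Services: 147.9 - 91.0 = 56.9
Primary income: 52.5 - 145.9 = -93.4
Secondary income: 64.3 - 51.7 - 50.8 = -38.2
Current account = 412.4 + 56.9 + (-93.4) + (-38.2) = 337.7
(Excluded from the current account — financial account: increase in resident deposits held at foreign banks 74.5, acquisition of a foreign subsidiary by a resident firm (outward FDI) 95.6; capital account: sale of embassy land to a foreign government 21.5.)

337.7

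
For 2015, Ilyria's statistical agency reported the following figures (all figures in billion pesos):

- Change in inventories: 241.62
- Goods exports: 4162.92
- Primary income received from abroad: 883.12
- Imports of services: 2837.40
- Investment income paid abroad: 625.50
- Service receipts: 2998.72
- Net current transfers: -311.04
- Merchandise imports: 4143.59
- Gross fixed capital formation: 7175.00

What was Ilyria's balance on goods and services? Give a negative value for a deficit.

Goods balance = 4162.92 - 4143.59 = 19.33
Services balance = 2998.72 - 2837.40 = 161.32
Trade balance (goods + services) = 19.33 + 161.32 = 180.65

180.65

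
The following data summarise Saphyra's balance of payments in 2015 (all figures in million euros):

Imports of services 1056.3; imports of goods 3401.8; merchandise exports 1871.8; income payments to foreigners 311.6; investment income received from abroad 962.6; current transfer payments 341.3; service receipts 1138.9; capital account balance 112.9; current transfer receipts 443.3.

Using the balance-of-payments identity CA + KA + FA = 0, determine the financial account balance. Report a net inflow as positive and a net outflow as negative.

Goods balance = 1871.8 - 3401.8 = -1530.0
Services balance = 1138.9 - 1056.3 = 82.6
Trade balance (goods + services) = -1530.0 + 82.6 = -1447.4
Net primary income = 962.6 - 311.6 = 651.0
Net secondary income = 443.3 - 341.3 = 102.0
Current account = -1447.4 + 651.0 + 102.0 = -694.4
Financial account = -(-694.4 + 112.9) = 581.5

581.5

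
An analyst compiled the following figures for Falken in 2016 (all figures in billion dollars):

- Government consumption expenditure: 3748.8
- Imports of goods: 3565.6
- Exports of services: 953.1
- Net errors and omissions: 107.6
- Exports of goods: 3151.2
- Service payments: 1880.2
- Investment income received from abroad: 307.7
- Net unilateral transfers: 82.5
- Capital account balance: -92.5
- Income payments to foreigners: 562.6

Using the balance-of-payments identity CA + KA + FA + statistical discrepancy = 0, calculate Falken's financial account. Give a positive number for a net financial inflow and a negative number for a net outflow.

1498.8

Goods balance = 3151.2 - 3565.6 = -414.4
Services balance = 953.1 - 1880.2 = -927.1
Trade balance (goods + services) = -414.4 + (-927.1) = -1341.5
Net primary income = 307.7 - 562.6 = -254.9
Net secondary income = 82.5
Current account = -1341.5 + (-254.9) + 82.5 = -1513.9
Financial account = -(-1513.9 + (-92.5) + 107.6) = 1498.8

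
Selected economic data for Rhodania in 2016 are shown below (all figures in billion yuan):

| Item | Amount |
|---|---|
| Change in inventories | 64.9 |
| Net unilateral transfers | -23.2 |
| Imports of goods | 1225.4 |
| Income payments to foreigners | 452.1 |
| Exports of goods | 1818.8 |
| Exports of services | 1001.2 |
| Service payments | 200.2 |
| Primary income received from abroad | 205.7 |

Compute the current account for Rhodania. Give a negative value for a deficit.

1124.8

Goods balance = 1818.8 - 1225.4 = 593.4
Services balance = 1001.2 - 200.2 = 801.0
Trade balance (goods + services) = 593.4 + 801.0 = 1394.4
Net primary income = 205.7 - 452.1 = -246.4
Net secondary income = -23.2
Current account = 1394.4 + (-246.4) + (-23.2) = 1124.8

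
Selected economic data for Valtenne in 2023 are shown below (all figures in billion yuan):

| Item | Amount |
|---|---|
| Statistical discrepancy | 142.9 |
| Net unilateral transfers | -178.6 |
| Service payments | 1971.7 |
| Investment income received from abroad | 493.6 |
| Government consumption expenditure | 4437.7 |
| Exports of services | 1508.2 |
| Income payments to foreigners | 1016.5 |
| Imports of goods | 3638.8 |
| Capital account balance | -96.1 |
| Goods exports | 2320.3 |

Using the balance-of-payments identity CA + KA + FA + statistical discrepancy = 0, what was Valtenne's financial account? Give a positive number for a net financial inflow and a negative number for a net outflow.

2436.7

Goods balance = 2320.3 - 3638.8 = -1318.5
Services balance = 1508.2 - 1971.7 = -463.5
Trade balance (goods + services) = -1318.5 + (-463.5) = -1782.0
Net primary income = 493.6 - 1016.5 = -522.9
Net secondary income = -178.6
Current account = -1782.0 + (-522.9) + (-178.6) = -2483.5
Financial account = -(-2483.5 + (-96.1) + 142.9) = 2436.7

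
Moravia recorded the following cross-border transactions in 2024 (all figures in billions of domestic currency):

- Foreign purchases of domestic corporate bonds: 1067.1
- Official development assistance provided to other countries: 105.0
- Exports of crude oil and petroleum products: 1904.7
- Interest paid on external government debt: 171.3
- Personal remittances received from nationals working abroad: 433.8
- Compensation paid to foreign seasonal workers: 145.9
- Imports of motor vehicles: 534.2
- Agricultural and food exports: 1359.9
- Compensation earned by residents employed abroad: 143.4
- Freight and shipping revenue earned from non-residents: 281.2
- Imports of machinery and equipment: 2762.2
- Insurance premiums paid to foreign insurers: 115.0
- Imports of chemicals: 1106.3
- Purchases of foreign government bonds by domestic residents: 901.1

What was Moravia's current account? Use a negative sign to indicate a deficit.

Goods: -1106.3 + 1359.9 - 2762.2 + 1904.7 - 534.2 = -1138.1
Services: -115.0 + 281.2 = 166.2
Primary income: -171.3 + 143.4 - 145.9 = -173.8
Secondary income: 433.8 - 105.0 = 328.8
Current account = (-1138.1) + 166.2 + (-173.8) + 328.8 = -816.9
(Excluded from the current account — financial account: foreign purchases of domestic corporate bonds 1067.1, purchases of foreign government bonds by domestic residents 901.1.)

-816.9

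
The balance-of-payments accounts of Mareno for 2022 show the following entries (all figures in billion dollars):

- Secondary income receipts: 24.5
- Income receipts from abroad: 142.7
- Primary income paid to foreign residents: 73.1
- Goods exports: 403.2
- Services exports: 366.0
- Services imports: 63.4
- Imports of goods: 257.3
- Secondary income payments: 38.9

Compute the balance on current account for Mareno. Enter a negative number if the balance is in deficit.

503.7

Goods balance = 403.2 - 257.3 = 145.9
Services balance = 366.0 - 63.4 = 302.6
Trade balance (goods + services) = 145.9 + 302.6 = 448.5
Net primary income = 142.7 - 73.1 = 69.6
Net secondary income = 24.5 - 38.9 = -14.4
Current account = 448.5 + 69.6 + (-14.4) = 503.7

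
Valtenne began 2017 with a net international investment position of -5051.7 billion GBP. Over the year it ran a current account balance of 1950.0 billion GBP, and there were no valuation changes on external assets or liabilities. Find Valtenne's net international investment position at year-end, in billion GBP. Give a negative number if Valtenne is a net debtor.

-3101.7

With no valuation effects, change in NIIP = current account = 1950.0
End-of-year NIIP = -5051.7 + 1950.0 = -3101.7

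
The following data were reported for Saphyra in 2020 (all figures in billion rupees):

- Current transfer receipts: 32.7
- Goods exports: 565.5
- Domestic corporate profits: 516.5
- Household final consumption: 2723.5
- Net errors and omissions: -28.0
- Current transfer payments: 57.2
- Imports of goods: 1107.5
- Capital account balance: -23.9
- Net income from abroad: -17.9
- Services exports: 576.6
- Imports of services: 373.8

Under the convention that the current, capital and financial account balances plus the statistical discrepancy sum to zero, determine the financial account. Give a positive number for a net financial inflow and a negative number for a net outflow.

Goods balance = 565.5 - 1107.5 = -542.0
Services balance = 576.6 - 373.8 = 202.8
Trade balance (goods + services) = -542.0 + 202.8 = -339.2
Net primary income = -17.9
Net secondary income = 32.7 - 57.2 = -24.5
Current account = -339.2 + (-17.9) + (-24.5) = -381.6
Financial account = -(-381.6 + (-23.9) + (-28.0)) = 433.5

433.5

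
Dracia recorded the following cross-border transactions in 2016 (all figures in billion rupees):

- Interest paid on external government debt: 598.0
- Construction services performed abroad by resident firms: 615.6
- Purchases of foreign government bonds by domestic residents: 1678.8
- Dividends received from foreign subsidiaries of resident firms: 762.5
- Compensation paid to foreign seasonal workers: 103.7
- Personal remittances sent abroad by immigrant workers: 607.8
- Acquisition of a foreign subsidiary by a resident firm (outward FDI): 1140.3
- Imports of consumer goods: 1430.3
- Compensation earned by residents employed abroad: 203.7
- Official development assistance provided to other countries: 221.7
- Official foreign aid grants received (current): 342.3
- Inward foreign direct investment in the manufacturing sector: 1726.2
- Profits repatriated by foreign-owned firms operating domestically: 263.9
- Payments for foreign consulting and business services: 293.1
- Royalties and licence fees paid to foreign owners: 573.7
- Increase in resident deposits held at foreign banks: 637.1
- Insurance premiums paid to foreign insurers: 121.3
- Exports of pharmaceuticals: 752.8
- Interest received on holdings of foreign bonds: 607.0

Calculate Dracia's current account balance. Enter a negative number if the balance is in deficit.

-929.6

Goods: 752.8 - 1430.3 = -677.5
Services: -121.3 + 615.6 - 293.1 - 573.7 = -372.5
Primary income: 203.7 - 263.9 - 103.7 + 762.5 + 607.0 - 598.0 = 607.6
Secondary income: -221.7 - 607.8 + 342.3 = -487.2
Current account = (-677.5) + (-372.5) + 607.6 + (-487.2) = -929.6
(Excluded from the current account — financial account: purchases of foreign government bonds by domestic residents 1678.8, acquisition of a foreign subsidiary by a resident firm (outward FDI) 1140.3, inward foreign direct investment in the manufacturing sector 1726.2, increase in resident deposits held at foreign banks 637.1.)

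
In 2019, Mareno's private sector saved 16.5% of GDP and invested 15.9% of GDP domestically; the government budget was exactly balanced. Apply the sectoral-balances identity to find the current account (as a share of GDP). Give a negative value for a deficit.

By the sectoral-balances identity, CA = (S_private - I) + (T - G).
Private balance = 16.5 - 15.9 = 0.6
Government balance (T - G) = 0
CA = 0.6 + 0.0 = 0.6

0.6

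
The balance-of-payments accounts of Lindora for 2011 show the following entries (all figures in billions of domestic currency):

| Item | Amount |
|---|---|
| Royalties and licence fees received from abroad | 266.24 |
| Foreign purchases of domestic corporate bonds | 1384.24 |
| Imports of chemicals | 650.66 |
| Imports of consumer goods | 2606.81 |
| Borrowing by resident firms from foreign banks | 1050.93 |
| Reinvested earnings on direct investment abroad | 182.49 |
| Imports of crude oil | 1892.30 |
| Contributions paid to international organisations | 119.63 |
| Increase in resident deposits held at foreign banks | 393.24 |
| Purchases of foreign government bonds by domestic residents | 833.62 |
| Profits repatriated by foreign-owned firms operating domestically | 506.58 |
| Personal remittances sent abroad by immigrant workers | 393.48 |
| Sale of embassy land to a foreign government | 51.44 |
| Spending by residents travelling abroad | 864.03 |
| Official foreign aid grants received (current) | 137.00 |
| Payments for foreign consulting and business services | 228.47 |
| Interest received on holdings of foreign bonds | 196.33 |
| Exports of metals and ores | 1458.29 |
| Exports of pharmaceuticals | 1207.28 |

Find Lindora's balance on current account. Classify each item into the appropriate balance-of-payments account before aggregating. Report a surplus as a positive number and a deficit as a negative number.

-3814.33

Goods: -650.66 + 1207.28 + 1458.29 - 1892.30 - 2606.81 = -2484.20
Services: -864.03 + 266.24 - 228.47 = -826.26
Primary income: -506.58 + 196.33 + 182.49 = -127.76
Secondary income: -393.48 + 137.00 - 119.63 = -376.11
Current account = (-2484.20) + (-826.26) + (-127.76) + (-376.11) = -3814.33
(Excluded from the current account — financial account: foreign purchases of domestic corporate bonds 1384.24, borrowing by resident firms from foreign banks 1050.93, increase in resident deposits held at foreign banks 393.24, purchases of foreign government bonds by domestic residents 833.62; capital account: sale of embassy land to a foreign government 51.44.)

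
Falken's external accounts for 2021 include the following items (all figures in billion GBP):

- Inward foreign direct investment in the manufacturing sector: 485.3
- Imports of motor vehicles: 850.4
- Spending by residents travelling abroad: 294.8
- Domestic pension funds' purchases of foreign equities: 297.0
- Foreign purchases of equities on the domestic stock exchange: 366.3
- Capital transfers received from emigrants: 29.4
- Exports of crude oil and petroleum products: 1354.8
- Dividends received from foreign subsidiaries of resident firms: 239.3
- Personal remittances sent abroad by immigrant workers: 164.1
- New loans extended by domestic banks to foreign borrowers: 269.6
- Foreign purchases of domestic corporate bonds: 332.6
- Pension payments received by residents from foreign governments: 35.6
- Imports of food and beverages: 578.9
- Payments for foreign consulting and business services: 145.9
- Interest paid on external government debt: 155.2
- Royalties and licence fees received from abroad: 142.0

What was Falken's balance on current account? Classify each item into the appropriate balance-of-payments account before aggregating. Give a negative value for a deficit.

-417.6

Goods: -850.4 - 578.9 + 1354.8 = -74.5
Services: -294.8 - 145.9 + 142.0 = -298.7
Primary income: -155.2 + 239.3 = 84.1
Secondary income: -164.1 + 35.6 = -128.5
Current account = (-74.5) + (-298.7) + 84.1 + (-128.5) = -417.6
(Excluded from the current account — financial account: inward foreign direct investment in the manufacturing sector 485.3, domestic pension funds' purchases of foreign equities 297.0, foreign purchases of equities on the domestic stock exchange 366.3, new loans extended by domestic banks to foreign borrowers 269.6, foreign purchases of domestic corporate bonds 332.6; capital account: capital transfers received from emigrants 29.4.)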